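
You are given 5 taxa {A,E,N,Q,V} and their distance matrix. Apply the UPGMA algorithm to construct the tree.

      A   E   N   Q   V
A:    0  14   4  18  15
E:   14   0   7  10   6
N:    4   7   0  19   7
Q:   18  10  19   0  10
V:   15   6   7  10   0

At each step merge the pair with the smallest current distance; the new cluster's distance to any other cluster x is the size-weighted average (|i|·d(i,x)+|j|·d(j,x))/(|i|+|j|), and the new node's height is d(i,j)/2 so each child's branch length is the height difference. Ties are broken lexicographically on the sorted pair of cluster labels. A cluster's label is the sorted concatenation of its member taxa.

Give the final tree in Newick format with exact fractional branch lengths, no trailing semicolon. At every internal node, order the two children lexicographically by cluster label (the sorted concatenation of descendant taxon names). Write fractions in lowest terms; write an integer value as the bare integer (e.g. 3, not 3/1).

((A:2,N:2):14/3,((E:3,V:3):2,Q:5):5/3)

step 1: merge (A,N) at d=4; branch lengths A→2, N→2; new cluster AN
  updated: d(AN,E)=21/2, d(AN,Q)=37/2, d(AN,V)=11
step 2: merge (E,V) at d=6; branch lengths E→3, V→3; new cluster EV
  updated: d(AN,EV)=43/4, d(EV,Q)=10
step 3: merge (EV,Q) at d=10; branch lengths EV→2, Q→5; new cluster EQV
  updated: d(AN,EQV)=40/3
step 4: merge (AN,EQV) at d=40/3; branch lengths AN→14/3, EQV→5/3; new cluster AENQV
final tree: ((A:2,N:2):14/3,((E:3,V:3):2,Q:5):5/3)
total length: 70/3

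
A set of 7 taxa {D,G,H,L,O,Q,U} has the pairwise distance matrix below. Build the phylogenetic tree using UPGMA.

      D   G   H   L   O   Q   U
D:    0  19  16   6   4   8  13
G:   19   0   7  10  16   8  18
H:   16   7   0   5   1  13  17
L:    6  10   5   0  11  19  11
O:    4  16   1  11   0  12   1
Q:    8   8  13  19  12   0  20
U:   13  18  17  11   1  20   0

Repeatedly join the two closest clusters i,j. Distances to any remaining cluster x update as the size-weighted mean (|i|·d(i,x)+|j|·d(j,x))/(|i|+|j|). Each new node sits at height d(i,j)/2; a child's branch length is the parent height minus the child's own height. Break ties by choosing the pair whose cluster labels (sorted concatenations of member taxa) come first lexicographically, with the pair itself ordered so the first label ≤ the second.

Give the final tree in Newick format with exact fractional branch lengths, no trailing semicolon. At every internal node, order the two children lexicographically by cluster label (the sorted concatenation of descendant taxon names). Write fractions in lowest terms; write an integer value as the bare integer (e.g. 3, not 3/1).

step 1: merge (H,O) at d=1; branch lengths H→1/2, O→1/2; new cluster HO
  updated: d(D,HO)=10, d(G,HO)=23/2, d(HO,L)=8, d(HO,Q)=25/2, d(HO,U)=9
step 2: merge (D,L) at d=6; branch lengths D→3, L→3; new cluster DL
  updated: d(DL,G)=29/2, d(DL,HO)=9, d(DL,Q)=27/2, d(DL,U)=12
step 3: merge (G,Q) at d=8; branch lengths G→4, Q→4; new cluster GQ
  updated: d(DL,GQ)=14, d(GQ,HO)=12, d(GQ,U)=19
step 4: merge (DL,HO) at d=9; branch lengths DL→3/2, HO→4; new cluster DHLO
  updated: d(DHLO,GQ)=13, d(DHLO,U)=21/2
step 5: merge (DHLO,U) at d=21/2; branch lengths DHLO→3/4, U→21/4; new cluster DHLOU
  updated: d(DHLOU,GQ)=71/5
step 6: merge (DHLOU,GQ) at d=71/5; branch lengths DHLOU→37/20, GQ→31/10; new cluster DGHLOQU
final tree: ((((D:3,L:3):3/2,(H:1/2,O:1/2):4):3/4,U:21/4):37/20,(G:4,Q:4):31/10)
total length: 629/20

((((D:3,L:3):3/2,(H:1/2,O:1/2):4):3/4,U:21/4):37/20,(G:4,Q:4):31/10)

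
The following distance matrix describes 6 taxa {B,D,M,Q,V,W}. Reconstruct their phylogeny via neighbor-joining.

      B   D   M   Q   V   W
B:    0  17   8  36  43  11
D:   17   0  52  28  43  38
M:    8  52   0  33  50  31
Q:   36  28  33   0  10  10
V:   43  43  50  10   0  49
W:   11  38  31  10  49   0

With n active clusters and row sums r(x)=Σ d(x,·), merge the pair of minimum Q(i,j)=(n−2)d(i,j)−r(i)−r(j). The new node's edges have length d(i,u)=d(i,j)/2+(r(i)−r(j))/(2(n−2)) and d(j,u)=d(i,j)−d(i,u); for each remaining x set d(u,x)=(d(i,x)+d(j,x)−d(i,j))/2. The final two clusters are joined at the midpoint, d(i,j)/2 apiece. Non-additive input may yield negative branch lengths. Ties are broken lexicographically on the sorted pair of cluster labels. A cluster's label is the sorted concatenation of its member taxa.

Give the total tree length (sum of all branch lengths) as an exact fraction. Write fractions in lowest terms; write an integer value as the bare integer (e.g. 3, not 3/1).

iteration 1: select Q,V (d=10, Q=-272); attach at lengths (-19/4, 59/4); label the merged cluster QV
  updated: d(B,QV)=69/2, d(D,QV)=61/2, d(M,QV)=73/2, d(QV,W)=49/2
iteration 2: select B,M (d=8, Q=-174); attach at lengths (-11/2, 27/2); label the merged cluster BM
  updated: d(BM,D)=61/2, d(BM,QV)=63/2, d(BM,W)=17
iteration 3: select BM,W (d=17, Q=-249/2); attach at lengths (67/8, 69/8); label the merged cluster BMW
  updated: d(BMW,D)=103/4, d(BMW,QV)=39/2
iteration 4: select BMW,D (d=103/4, Q=-303/4); attach at lengths (59/8, 147/8); label the merged cluster BDMW
  updated: d(BDMW,QV)=97/8
iteration 5: select BDMW,QV (d=97/8); attach at lengths (97/16, 97/16); label the merged cluster BDMQVW
final tree: ((((B:-11/2,M:27/2):67/8,W:69/8):59/8,D:147/8):97/16,(Q:-19/4,V:59/4):97/16)
total length: 583/8

583/8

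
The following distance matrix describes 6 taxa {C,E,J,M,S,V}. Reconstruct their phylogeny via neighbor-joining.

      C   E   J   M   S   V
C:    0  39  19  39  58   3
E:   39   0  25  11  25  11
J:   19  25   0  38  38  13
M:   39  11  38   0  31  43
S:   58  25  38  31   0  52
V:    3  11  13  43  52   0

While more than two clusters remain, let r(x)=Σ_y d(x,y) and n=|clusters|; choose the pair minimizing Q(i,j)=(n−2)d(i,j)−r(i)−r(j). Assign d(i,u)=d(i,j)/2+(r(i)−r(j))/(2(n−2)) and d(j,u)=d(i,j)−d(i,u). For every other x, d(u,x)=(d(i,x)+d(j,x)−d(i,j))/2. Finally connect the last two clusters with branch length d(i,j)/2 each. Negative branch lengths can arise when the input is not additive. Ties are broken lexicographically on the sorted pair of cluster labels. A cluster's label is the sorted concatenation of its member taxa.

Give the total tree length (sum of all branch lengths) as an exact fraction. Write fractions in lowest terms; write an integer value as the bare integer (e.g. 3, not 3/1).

68

1. join C+V (d=3, Q=-268) ⇒ CV; edges |C|=6, |V|=-3
  updated: d(CV,E)=47/2, d(CV,J)=29/2, d(CV,M)=79/2, d(CV,S)=107/2
2. join CV+J (d=29/2, Q=-203) ⇒ CJV; edges |CV|=59/6, |J|=14/3
  updated: d(CJV,E)=17, d(CJV,M)=63/2, d(CJV,S)=77/2
3. join CJV+E (d=17, Q=-106) ⇒ CEJV; edges |CJV|=17, |E|=0
  updated: d(CEJV,M)=51/4, d(CEJV,S)=93/4
4. join CEJV+M (d=51/4, Q=-67) ⇒ CEJMV; edges |CEJV|=5/2, |M|=41/4
  updated: d(CEJMV,S)=83/4
5. join CEJMV+S (d=83/4) ⇒ CEJMSV; edges |CEJMV|=83/8, |S|=83/8
final tree: (((((C:6,V:-3):59/6,J:14/3):17,E:0):5/2,M:41/4):83/8,S:83/8)
total length: 68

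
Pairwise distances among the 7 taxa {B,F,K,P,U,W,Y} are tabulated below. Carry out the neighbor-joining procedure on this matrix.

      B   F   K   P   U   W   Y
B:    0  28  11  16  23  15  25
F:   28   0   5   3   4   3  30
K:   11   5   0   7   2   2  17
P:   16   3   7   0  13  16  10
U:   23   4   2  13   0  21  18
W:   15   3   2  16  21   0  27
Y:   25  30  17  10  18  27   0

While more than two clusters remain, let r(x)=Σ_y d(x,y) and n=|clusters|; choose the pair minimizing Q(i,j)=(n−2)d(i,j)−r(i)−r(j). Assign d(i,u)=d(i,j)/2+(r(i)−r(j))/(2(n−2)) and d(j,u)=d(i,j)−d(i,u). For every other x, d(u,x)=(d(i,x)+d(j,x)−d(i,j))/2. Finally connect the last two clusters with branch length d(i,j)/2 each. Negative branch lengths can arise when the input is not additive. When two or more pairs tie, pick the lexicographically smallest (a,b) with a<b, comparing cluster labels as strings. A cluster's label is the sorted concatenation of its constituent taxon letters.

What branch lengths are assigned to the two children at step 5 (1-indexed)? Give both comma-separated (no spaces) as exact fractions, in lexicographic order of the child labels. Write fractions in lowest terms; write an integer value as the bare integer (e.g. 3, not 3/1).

9/16,-51/16

step 1: merge (F,W) at d=3, Q=-142; branch lengths F→2/5, W→13/5; new cluster FW
  updated: d(B,FW)=20, d(FW,K)=2, d(FW,P)=8, d(FW,U)=11, d(FW,Y)=27
step 2: merge (P,Y) at d=10, Q=-111; branch lengths P→-3/8, Y→83/8; new cluster PY
  updated: d(B,PY)=31/2, d(FW,PY)=25/2, d(K,PY)=7, d(PY,U)=21/2
step 3: merge (B,PY) at d=31/2, Q=-137/2; branch lengths B→47/4, PY→15/4; new cluster BPY
  updated: d(BPY,FW)=17/2, d(BPY,K)=5/4, d(BPY,U)=9
step 4: merge (BPY,FW) at d=17/2, Q=-93/4; branch lengths BPY→57/16, FW→79/16; new cluster BFPWY
  updated: d(BFPWY,K)=-21/8, d(BFPWY,U)=23/4
step 5: merge (BFPWY,K) at d=-21/8, Q=-41/8; branch lengths BFPWY→9/16, K→-51/16; new cluster BFKPWY
  updated: d(BFKPWY,U)=83/16
step 6: merge (BFKPWY,U) at d=83/16; branch lengths BFKPWY→83/32, U→83/32; new cluster BFKPUWY
final tree: ((((B:47/4,(P:-3/8,Y:83/8):15/4):57/16,(F:2/5,W:13/5):79/16):9/16,K:-51/16):83/32,U:83/32)
total length: 633/16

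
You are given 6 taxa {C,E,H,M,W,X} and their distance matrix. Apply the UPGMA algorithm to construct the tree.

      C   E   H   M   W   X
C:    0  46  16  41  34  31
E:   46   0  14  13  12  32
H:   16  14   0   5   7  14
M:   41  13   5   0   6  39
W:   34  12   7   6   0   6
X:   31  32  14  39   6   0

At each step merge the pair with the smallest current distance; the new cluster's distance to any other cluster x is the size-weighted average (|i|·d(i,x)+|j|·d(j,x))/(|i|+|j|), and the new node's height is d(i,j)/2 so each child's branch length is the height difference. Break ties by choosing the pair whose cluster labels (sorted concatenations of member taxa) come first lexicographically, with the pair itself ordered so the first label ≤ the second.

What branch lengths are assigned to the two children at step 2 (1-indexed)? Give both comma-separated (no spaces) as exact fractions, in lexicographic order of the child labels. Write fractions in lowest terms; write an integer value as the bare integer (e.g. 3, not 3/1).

1. join H+M (d=5) ⇒ HM; edges |H|=5/2, |M|=5/2
  updated: d(C,HM)=57/2, d(E,HM)=27/2, d(HM,W)=13/2, d(HM,X)=53/2
2. join W+X (d=6) ⇒ WX; edges |W|=3, |X|=3
  updated: d(C,WX)=65/2, d(E,WX)=22, d(HM,WX)=33/2
3. join E+HM (d=27/2) ⇒ EHM; edges |E|=27/4, |HM|=17/4
  updated: d(C,EHM)=103/3, d(EHM,WX)=55/3
4. join EHM+WX (d=55/3) ⇒ EHMWX; edges |EHM|=29/12, |WX|=37/6
  updated: d(C,EHMWX)=168/5
5. join C+EHMWX (d=168/5) ⇒ CEHMWX; edges |C|=84/5, |EHMWX|=229/30
final tree: (C:84/5,((E:27/4,(H:5/2,M:5/2):17/4):29/12,(W:3,X:3):37/6):229/30)
total length: 3301/60

3,3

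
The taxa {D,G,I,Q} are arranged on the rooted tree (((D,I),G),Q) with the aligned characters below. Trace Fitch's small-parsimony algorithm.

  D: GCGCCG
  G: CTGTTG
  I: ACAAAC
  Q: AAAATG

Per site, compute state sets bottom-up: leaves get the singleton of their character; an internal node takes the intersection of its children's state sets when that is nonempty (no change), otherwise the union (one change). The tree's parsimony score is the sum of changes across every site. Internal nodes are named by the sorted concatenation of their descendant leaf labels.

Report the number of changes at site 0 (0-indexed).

2

DI@0: {G} ∪ {A} = {A,G} (union, +1)
DGI@0: {A,G} ∪ {C} = {A,C,G} (union, +1)
DGIQ@0: {A,C,G} ∩ {A} = {A} (intersection, +0)
DI@1: {C} ∩ {C} = {C} (intersection, +0)
DGI@1: {C} ∪ {T} = {C,T} (union, +1)
DGIQ@1: {C,T} ∪ {A} = {A,C,T} (union, +1)
DI@2: {G} ∪ {A} = {A,G} (union, +1)
DGI@2: {A,G} ∩ {G} = {G} (intersection, +0)
DGIQ@2: {G} ∪ {A} = {A,G} (union, +1)
DI@3: {C} ∪ {A} = {A,C} (union, +1)
DGI@3: {A,C} ∪ {T} = {A,C,T} (union, +1)
DGIQ@3: {A,C,T} ∩ {A} = {A} (intersection, +0)
DI@4: {C} ∪ {A} = {A,C} (union, +1)
DGI@4: {A,C} ∪ {T} = {A,C,T} (union, +1)
DGIQ@4: {A,C,T} ∩ {T} = {T} (intersection, +0)
DI@5: {G} ∪ {C} = {C,G} (union, +1)
DGI@5: {C,G} ∩ {G} = {G} (intersection, +0)
DGIQ@5: {G} ∩ {G} = {G} (intersection, +0)
per-site changes: [2, 2, 2, 2, 2, 1]; total = 11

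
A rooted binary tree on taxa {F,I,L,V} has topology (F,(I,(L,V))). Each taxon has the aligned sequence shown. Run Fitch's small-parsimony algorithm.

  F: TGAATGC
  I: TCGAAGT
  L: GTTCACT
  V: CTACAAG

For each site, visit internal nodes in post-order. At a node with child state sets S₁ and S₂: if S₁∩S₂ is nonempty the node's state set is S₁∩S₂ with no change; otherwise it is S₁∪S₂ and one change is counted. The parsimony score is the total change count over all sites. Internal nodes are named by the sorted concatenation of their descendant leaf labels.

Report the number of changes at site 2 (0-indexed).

LV@0: {G} ∪ {C} = {C,G} (union, +1)
ILV@0: {T} ∪ {C,G} = {C,G,T} (union, +1)
FILV@0: {T} ∩ {C,G,T} = {T} (intersection, +0)
LV@1: {T} ∩ {T} = {T} (intersection, +0)
ILV@1: {C} ∪ {T} = {C,T} (union, +1)
FILV@1: {G} ∪ {C,T} = {C,G,T} (union, +1)
LV@2: {T} ∪ {A} = {A,T} (union, +1)
ILV@2: {G} ∪ {A,T} = {A,G,T} (union, +1)
FILV@2: {A} ∩ {A,G,T} = {A} (intersection, +0)
LV@3: {C} ∩ {C} = {C} (intersection, +0)
ILV@3: {A} ∪ {C} = {A,C} (union, +1)
FILV@3: {A} ∩ {A,C} = {A} (intersection, +0)
LV@4: {A} ∩ {A} = {A} (intersection, +0)
ILV@4: {A} ∩ {A} = {A} (intersection, +0)
FILV@4: {T} ∪ {A} = {A,T} (union, +1)
LV@5: {C} ∪ {A} = {A,C} (union, +1)
ILV@5: {G} ∪ {A,C} = {A,C,G} (union, +1)
FILV@5: {G} ∩ {A,C,G} = {G} (intersection, +0)
LV@6: {T} ∪ {G} = {G,T} (union, +1)
ILV@6: {T} ∩ {G,T} = {T} (intersection, +0)
FILV@6: {C} ∪ {T} = {C,T} (union, +1)
per-site changes: [2, 2, 2, 1, 1, 2, 2]; total = 12

2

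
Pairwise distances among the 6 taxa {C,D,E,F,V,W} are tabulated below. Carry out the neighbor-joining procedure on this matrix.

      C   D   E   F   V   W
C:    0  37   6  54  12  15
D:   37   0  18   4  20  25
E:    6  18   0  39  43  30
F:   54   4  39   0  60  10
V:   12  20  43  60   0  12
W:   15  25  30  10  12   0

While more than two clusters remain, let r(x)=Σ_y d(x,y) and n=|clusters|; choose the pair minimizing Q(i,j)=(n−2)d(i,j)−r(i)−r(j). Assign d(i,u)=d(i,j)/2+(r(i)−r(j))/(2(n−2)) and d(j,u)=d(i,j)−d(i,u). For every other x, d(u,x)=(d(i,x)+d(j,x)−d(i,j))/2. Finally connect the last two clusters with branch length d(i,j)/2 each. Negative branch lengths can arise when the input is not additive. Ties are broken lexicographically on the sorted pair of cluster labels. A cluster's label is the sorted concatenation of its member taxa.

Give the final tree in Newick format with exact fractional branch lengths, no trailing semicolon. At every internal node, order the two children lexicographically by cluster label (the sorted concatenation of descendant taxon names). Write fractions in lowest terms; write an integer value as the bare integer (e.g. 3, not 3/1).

step 1: merge (D,F) at d=4, Q=-255; branch lengths D→-47/8, F→79/8; new cluster DF
  updated: d(C,DF)=87/2, d(DF,E)=53/2, d(DF,V)=38, d(DF,W)=31/2
step 2: merge (C,E) at d=6, Q=-164; branch lengths C→-11/6, E→47/6; new cluster CE
  updated: d(CE,DF)=32, d(CE,V)=49/2, d(CE,W)=39/2
step 3: merge (CE,V) at d=49/2, Q=-203/2; branch lengths CE→101/8, V→95/8; new cluster CEV
  updated: d(CEV,DF)=91/4, d(CEV,W)=7/2
step 4: merge (CEV,DF) at d=91/4, Q=-167/4; branch lengths CEV→43/8, DF→139/8; new cluster CDEFV
  updated: d(CDEFV,W)=-15/8
step 5: merge (CDEFV,W) at d=-15/8; branch lengths CDEFV→-15/16, W→-15/16; new cluster CDEFVW
final tree: ((((C:-11/6,E:47/6):101/8,V:95/8):43/8,(D:-47/8,F:79/8):139/8):-15/16,W:-15/16)
total length: 443/8

((((C:-11/6,E:47/6):101/8,V:95/8):43/8,(D:-47/8,F:79/8):139/8):-15/16,W:-15/16)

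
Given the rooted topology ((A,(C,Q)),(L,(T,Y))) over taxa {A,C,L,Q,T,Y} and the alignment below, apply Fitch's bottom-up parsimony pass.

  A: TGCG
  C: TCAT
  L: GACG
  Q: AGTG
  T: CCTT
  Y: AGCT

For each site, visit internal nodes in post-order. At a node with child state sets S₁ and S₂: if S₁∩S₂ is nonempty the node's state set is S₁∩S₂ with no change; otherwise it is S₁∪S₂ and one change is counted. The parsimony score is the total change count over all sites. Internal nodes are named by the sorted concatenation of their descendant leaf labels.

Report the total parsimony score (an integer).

[col 0] CQ: children C:{T}, Q:{A} ∪→ {A,T}; cost 1
[col 0] ACQ: children A:{T}, CQ:{A,T} ∩→ {T}; cost 0
[col 0] TY: children T:{C}, Y:{A} ∪→ {A,C}; cost 1
[col 0] LTY: children L:{G}, TY:{A,C} ∪→ {A,C,G}; cost 1
[col 0] ACLQTY: children ACQ:{T}, LTY:{A,C,G} ∪→ {A,C,G,T}; cost 1
[col 1] CQ: children C:{C}, Q:{G} ∪→ {C,G}; cost 1
[col 1] ACQ: children A:{G}, CQ:{C,G} ∩→ {G}; cost 0
[col 1] TY: children T:{C}, Y:{G} ∪→ {C,G}; cost 1
[col 1] LTY: children L:{A}, TY:{C,G} ∪→ {A,C,G}; cost 1
[col 1] ACLQTY: children ACQ:{G}, LTY:{A,C,G} ∩→ {G}; cost 0
[col 2] CQ: children C:{A}, Q:{T} ∪→ {A,T}; cost 1
[col 2] ACQ: children A:{C}, CQ:{A,T} ∪→ {A,C,T}; cost 1
[col 2] TY: children T:{T}, Y:{C} ∪→ {C,T}; cost 1
[col 2] LTY: children L:{C}, TY:{C,T} ∩→ {C}; cost 0
[col 2] ACLQTY: children ACQ:{A,C,T}, LTY:{C} ∩→ {C}; cost 0
[col 3] CQ: children C:{T}, Q:{G} ∪→ {G,T}; cost 1
[col 3] ACQ: children A:{G}, CQ:{G,T} ∩→ {G}; cost 0
[col 3] TY: children T:{T}, Y:{T} ∩→ {T}; cost 0
[col 3] LTY: children L:{G}, TY:{T} ∪→ {G,T}; cost 1
[col 3] ACLQTY: children ACQ:{G}, LTY:{G,T} ∩→ {G}; cost 0
per-site changes: [4, 3, 3, 2]; total = 12

12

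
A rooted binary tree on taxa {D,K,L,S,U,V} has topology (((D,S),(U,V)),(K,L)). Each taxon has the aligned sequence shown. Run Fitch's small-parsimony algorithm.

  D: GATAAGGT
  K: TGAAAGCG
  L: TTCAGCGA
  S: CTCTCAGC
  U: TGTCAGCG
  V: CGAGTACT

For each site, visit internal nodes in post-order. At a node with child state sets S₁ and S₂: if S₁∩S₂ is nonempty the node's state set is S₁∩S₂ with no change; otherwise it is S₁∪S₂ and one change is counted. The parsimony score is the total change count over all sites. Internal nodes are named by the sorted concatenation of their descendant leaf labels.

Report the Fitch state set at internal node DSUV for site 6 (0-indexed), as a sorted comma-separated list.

C,G

site 0, node DS: D={G} ∪ S={C} → {C,G} (+1)
site 0, node UV: U={T} ∪ V={C} → {C,T} (+1)
site 0, node DSUV: DS={C,G} ∩ UV={C,T} → {C} (+0)
site 0, node KL: K={T} ∩ L={T} → {T} (+0)
site 0, node DKLSUV: DSUV={C} ∪ KL={T} → {C,T} (+1)
site 1, node DS: D={A} ∪ S={T} → {A,T} (+1)
site 1, node UV: U={G} ∩ V={G} → {G} (+0)
site 1, node DSUV: DS={A,T} ∪ UV={G} → {A,G,T} (+1)
site 1, node KL: K={G} ∪ L={T} → {G,T} (+1)
site 1, node DKLSUV: DSUV={A,G,T} ∩ KL={G,T} → {G,T} (+0)
site 2, node DS: D={T} ∪ S={C} → {C,T} (+1)
site 2, node UV: U={T} ∪ V={A} → {A,T} (+1)
site 2, node DSUV: DS={C,T} ∩ UV={A,T} → {T} (+0)
site 2, node KL: K={A} ∪ L={C} → {A,C} (+1)
site 2, node DKLSUV: DSUV={T} ∪ KL={A,C} → {A,C,T} (+1)
site 3, node DS: D={A} ∪ S={T} → {A,T} (+1)
site 3, node UV: U={C} ∪ V={G} → {C,G} (+1)
site 3, node DSUV: DS={A,T} ∪ UV={C,G} → {A,C,G,T} (+1)
site 3, node KL: K={A} ∩ L={A} → {A} (+0)
site 3, node DKLSUV: DSUV={A,C,G,T} ∩ KL={A} → {A} (+0)
site 4, node DS: D={A} ∪ S={C} → {A,C} (+1)
site 4, node UV: U={A} ∪ V={T} → {A,T} (+1)
site 4, node DSUV: DS={A,C} ∩ UV={A,T} → {A} (+0)
site 4, node KL: K={A} ∪ L={G} → {A,G} (+1)
site 4, node DKLSUV: DSUV={A} ∩ KL={A,G} → {A} (+0)
site 5, node DS: D={G} ∪ S={A} → {A,G} (+1)
site 5, node UV: U={G} ∪ V={A} → {A,G} (+1)
site 5, node DSUV: DS={A,G} ∩ UV={A,G} → {A,G} (+0)
site 5, node KL: K={G} ∪ L={C} → {C,G} (+1)
site 5, node DKLSUV: DSUV={A,G} ∩ KL={C,G} → {G} (+0)
site 6, node DS: D={G} ∩ S={G} → {G} (+0)
site 6, node UV: U={C} ∩ V={C} → {C} (+0)
site 6, node DSUV: DS={G} ∪ UV={C} → {C,G} (+1)
site 6, node KL: K={C} ∪ L={G} → {C,G} (+1)
site 6, node DKLSUV: DSUV={C,G} ∩ KL={C,G} → {C,G} (+0)
site 7, node DS: D={T} ∪ S={C} → {C,T} (+1)
site 7, node UV: U={G} ∪ V={T} → {G,T} (+1)
site 7, node DSUV: DS={C,T} ∩ UV={G,T} → {T} (+0)
site 7, node KL: K={G} ∪ L={A} → {A,G} (+1)
site 7, node DKLSUV: DSUV={T} ∪ KL={A,G} → {A,G,T} (+1)
per-site changes: [3, 3, 4, 3, 3, 3, 2, 4]; total = 25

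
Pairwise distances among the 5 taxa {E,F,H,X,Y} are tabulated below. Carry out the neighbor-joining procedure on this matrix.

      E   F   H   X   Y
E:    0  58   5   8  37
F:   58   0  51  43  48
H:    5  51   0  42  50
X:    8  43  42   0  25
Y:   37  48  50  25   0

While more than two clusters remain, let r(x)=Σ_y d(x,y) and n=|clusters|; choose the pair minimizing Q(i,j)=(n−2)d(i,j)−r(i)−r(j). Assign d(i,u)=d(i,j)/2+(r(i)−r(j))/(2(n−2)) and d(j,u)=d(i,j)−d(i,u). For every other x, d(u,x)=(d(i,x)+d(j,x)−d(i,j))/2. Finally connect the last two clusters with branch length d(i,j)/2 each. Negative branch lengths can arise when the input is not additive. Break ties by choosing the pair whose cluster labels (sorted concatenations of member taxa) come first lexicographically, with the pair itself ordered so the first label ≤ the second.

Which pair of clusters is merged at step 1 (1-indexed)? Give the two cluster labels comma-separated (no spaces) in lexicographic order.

iteration 1: select E,H (d=5, Q=-241); attach at lengths (-25/6, 55/6); label the merged cluster EH
  updated: d(EH,F)=52, d(EH,X)=45/2, d(EH,Y)=41
iteration 2: select EH,X (d=45/2, Q=-161); attach at lengths (35/2, 5); label the merged cluster EHX
  updated: d(EHX,F)=145/4, d(EHX,Y)=87/4
iteration 3: select EHX,F (d=145/4, Q=-106); attach at lengths (5, 125/4); label the merged cluster EFHX
  updated: d(EFHX,Y)=67/4
iteration 4: select EFHX,Y (d=67/4); attach at lengths (67/8, 67/8); label the merged cluster EFHXY
final tree: ((((E:-25/6,H:55/6):35/2,X:5):5,F:125/4):67/8,Y:67/8)
total length: 161/2

E,H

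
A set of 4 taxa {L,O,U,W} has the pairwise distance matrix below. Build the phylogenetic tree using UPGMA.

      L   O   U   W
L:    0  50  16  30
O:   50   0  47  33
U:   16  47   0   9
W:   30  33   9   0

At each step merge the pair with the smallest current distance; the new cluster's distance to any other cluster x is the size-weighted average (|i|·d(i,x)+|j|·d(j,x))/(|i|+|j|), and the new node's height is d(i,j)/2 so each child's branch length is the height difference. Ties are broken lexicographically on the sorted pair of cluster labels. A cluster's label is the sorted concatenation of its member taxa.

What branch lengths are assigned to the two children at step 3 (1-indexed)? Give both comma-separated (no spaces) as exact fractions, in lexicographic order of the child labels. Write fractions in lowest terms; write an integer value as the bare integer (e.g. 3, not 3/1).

61/6,65/3

1. join U+W (d=9) ⇒ UW; edges |U|=9/2, |W|=9/2
  updated: d(L,UW)=23, d(O,UW)=40
2. join L+UW (d=23) ⇒ LUW; edges |L|=23/2, |UW|=7
  updated: d(LUW,O)=130/3
3. join LUW+O (d=130/3) ⇒ LOUW; edges |LUW|=61/6, |O|=65/3
final tree: ((L:23/2,(U:9/2,W:9/2):7):61/6,O:65/3)
total length: 178/3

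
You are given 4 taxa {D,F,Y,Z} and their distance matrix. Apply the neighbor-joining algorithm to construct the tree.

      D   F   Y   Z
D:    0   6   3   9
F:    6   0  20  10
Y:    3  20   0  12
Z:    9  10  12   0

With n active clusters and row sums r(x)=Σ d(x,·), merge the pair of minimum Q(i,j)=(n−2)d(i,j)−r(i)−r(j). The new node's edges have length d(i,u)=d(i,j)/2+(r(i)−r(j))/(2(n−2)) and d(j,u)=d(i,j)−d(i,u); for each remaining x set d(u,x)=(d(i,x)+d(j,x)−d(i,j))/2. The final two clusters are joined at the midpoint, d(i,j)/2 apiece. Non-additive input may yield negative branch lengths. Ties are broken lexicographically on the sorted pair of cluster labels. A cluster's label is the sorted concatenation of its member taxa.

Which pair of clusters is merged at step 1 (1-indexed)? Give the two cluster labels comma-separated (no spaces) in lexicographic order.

D,Y

iteration 1: select D,Y (d=3, Q=-47); attach at lengths (-11/4, 23/4); label the merged cluster DY
  updated: d(DY,F)=23/2, d(DY,Z)=9
iteration 2: select DY,F (d=23/2, Q=-61/2); attach at lengths (21/4, 25/4); label the merged cluster DFY
  updated: d(DFY,Z)=15/4
iteration 3: select DFY,Z (d=15/4); attach at lengths (15/8, 15/8); label the merged cluster DFYZ
final tree: (((D:-11/4,Y:23/4):21/4,F:25/4):15/8,Z:15/8)
total length: 73/4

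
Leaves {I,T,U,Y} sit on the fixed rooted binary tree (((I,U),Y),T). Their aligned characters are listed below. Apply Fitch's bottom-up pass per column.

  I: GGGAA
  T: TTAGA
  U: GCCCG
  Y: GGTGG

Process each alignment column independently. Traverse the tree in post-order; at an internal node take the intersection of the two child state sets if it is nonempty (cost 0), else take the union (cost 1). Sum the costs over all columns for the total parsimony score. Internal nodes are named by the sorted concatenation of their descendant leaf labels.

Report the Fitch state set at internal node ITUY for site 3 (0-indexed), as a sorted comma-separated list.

G

IU@0: {G} ∩ {G} = {G} (intersection, +0)
IUY@0: {G} ∩ {G} = {G} (intersection, +0)
ITUY@0: {G} ∪ {T} = {G,T} (union, +1)
IU@1: {G} ∪ {C} = {C,G} (union, +1)
IUY@1: {C,G} ∩ {G} = {G} (intersection, +0)
ITUY@1: {G} ∪ {T} = {G,T} (union, +1)
IU@2: {G} ∪ {C} = {C,G} (union, +1)
IUY@2: {C,G} ∪ {T} = {C,G,T} (union, +1)
ITUY@2: {C,G,T} ∪ {A} = {A,C,G,T} (union, +1)
IU@3: {A} ∪ {C} = {A,C} (union, +1)
IUY@3: {A,C} ∪ {G} = {A,C,G} (union, +1)
ITUY@3: {A,C,G} ∩ {G} = {G} (intersection, +0)
IU@4: {A} ∪ {G} = {A,G} (union, +1)
IUY@4: {A,G} ∩ {G} = {G} (intersection, +0)
ITUY@4: {G} ∪ {A} = {A,G} (union, +1)
per-site changes: [1, 2, 3, 2, 2]; total = 10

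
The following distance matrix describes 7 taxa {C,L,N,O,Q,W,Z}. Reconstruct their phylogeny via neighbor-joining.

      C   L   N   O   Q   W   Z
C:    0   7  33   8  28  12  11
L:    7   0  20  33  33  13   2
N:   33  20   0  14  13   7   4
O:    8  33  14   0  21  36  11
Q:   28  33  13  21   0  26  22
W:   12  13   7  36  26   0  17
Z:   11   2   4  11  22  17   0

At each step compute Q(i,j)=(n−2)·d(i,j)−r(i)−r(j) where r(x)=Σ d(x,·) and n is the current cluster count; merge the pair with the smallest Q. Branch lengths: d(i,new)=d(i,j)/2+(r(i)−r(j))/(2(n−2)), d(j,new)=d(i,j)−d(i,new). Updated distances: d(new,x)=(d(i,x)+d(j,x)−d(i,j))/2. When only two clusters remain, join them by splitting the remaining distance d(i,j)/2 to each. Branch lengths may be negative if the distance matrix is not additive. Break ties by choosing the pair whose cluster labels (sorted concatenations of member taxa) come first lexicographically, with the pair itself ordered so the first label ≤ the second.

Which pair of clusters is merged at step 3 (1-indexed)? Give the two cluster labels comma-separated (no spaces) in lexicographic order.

step 1: merge (C,O) at d=8, Q=-182; branch lengths C→8/5, O→32/5; new cluster CO
  updated: d(CO,L)=16, d(CO,N)=39/2, d(CO,Q)=41/2, d(CO,W)=20, d(CO,Z)=7
step 2: merge (L,Z) at d=2, Q=-128; branch lengths L→5, Z→-3; new cluster LZ
  updated: d(CO,LZ)=21/2, d(LZ,N)=11, d(LZ,Q)=53/2, d(LZ,W)=14
step 3: merge (CO,LZ) at d=21/2, Q=-101; branch lengths CO→20/3, LZ→23/6; new cluster CLOZ
  updated: d(CLOZ,N)=10, d(CLOZ,Q)=73/4, d(CLOZ,W)=47/4
step 4: merge (CLOZ,W) at d=47/4, Q=-245/4; branch lengths CLOZ→75/16, W→113/16; new cluster CLOWZ
  updated: d(CLOWZ,N)=21/8, d(CLOWZ,Q)=65/4
step 5: merge (CLOWZ,N) at d=21/8, Q=-255/8; branch lengths CLOWZ→47/16, N→-5/16; new cluster CLNOWZ
  updated: d(CLNOWZ,Q)=213/16
step 6: merge (CLNOWZ,Q) at d=213/16; branch lengths CLNOWZ→213/32, Q→213/32; new cluster CLNOQWZ
final tree: (((((C:8/5,O:32/5):20/3,(L:5,Z:-3):23/6):75/16,W:113/16):47/16,N:-5/16):213/32,Q:213/32)
total length: 771/16

CO,LZ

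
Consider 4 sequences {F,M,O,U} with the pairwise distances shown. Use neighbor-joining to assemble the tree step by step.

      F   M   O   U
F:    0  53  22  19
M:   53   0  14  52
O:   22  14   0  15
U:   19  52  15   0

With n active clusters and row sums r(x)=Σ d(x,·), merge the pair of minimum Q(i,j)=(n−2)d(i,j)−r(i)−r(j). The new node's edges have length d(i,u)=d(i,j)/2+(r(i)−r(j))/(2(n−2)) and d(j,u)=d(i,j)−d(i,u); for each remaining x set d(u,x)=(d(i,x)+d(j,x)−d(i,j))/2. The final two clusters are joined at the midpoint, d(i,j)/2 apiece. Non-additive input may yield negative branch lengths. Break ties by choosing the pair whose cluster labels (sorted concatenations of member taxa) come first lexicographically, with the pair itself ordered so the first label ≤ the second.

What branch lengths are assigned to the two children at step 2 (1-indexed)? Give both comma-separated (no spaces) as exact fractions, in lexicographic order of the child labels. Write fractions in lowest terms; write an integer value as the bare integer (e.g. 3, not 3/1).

19,24

step 1: merge (F,U) at d=19, Q=-142; branch lengths F→23/2, U→15/2; new cluster FU
  updated: d(FU,M)=43, d(FU,O)=9
step 2: merge (FU,M) at d=43, Q=-66; branch lengths FU→19, M→24; new cluster FMU
  updated: d(FMU,O)=-10
step 3: merge (FMU,O) at d=-10; branch lengths FMU→-5, O→-5; new cluster FMOU
final tree: (((F:23/2,U:15/2):19,M:24):-5,O:-5)
total length: 52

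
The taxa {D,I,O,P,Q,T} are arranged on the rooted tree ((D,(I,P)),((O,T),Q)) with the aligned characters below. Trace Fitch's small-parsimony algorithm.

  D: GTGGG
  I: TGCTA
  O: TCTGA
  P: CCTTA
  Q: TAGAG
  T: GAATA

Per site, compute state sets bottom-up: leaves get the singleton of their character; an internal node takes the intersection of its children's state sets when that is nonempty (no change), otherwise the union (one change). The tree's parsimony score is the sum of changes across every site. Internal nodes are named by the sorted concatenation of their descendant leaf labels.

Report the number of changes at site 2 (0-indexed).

IP@0: {T} ∪ {C} = {C,T} (union, +1)
DIP@0: {G} ∪ {C,T} = {C,G,T} (union, +1)
OT@0: {T} ∪ {G} = {G,T} (union, +1)
OQT@0: {G,T} ∩ {T} = {T} (intersection, +0)
DIOPQT@0: {C,G,T} ∩ {T} = {T} (intersection, +0)
IP@1: {G} ∪ {C} = {C,G} (union, +1)
DIP@1: {T} ∪ {C,G} = {C,G,T} (union, +1)
OT@1: {C} ∪ {A} = {A,C} (union, +1)
OQT@1: {A,C} ∩ {A} = {A} (intersection, +0)
DIOPQT@1: {C,G,T} ∪ {A} = {A,C,G,T} (union, +1)
IP@2: {C} ∪ {T} = {C,T} (union, +1)
DIP@2: {G} ∪ {C,T} = {C,G,T} (union, +1)
OT@2: {T} ∪ {A} = {A,T} (union, +1)
OQT@2: {A,T} ∪ {G} = {A,G,T} (union, +1)
DIOPQT@2: {C,G,T} ∩ {A,G,T} = {G,T} (intersection, +0)
IP@3: {T} ∩ {T} = {T} (intersection, +0)
DIP@3: {G} ∪ {T} = {G,T} (union, +1)
OT@3: {G} ∪ {T} = {G,T} (union, +1)
OQT@3: {G,T} ∪ {A} = {A,G,T} (union, +1)
DIOPQT@3: {G,T} ∩ {A,G,T} = {G,T} (intersection, +0)
IP@4: {A} ∩ {A} = {A} (intersection, +0)
DIP@4: {G} ∪ {A} = {A,G} (union, +1)
OT@4: {A} ∩ {A} = {A} (intersection, +0)
OQT@4: {A} ∪ {G} = {A,G} (union, +1)
DIOPQT@4: {A,G} ∩ {A,G} = {A,G} (intersection, +0)
per-site changes: [3, 4, 4, 3, 2]; total = 16

4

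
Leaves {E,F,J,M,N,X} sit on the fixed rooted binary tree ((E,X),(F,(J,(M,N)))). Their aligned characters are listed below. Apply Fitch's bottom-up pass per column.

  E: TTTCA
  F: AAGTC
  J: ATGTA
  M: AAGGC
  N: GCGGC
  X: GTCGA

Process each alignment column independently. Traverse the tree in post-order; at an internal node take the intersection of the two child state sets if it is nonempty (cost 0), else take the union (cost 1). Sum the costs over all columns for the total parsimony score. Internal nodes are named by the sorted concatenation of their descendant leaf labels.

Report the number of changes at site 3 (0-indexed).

[col 0] EX: children E:{T}, X:{G} ∪→ {G,T}; cost 1
[col 0] MN: children M:{A}, N:{G} ∪→ {A,G}; cost 1
[col 0] JMN: children J:{A}, MN:{A,G} ∩→ {A}; cost 0
[col 0] FJMN: children F:{A}, JMN:{A} ∩→ {A}; cost 0
[col 0] EFJMNX: children EX:{G,T}, FJMN:{A} ∪→ {A,G,T}; cost 1
[col 1] EX: children E:{T}, X:{T} ∩→ {T}; cost 0
[col 1] MN: children M:{A}, N:{C} ∪→ {A,C}; cost 1
[col 1] JMN: children J:{T}, MN:{A,C} ∪→ {A,C,T}; cost 1
[col 1] FJMN: children F:{A}, JMN:{A,C,T} ∩→ {A}; cost 0
[col 1] EFJMNX: children EX:{T}, FJMN:{A} ∪→ {A,T}; cost 1
[col 2] EX: children E:{T}, X:{C} ∪→ {C,T}; cost 1
[col 2] MN: children M:{G}, N:{G} ∩→ {G}; cost 0
[col 2] JMN: children J:{G}, MN:{G} ∩→ {G}; cost 0
[col 2] FJMN: children F:{G}, JMN:{G} ∩→ {G}; cost 0
[col 2] EFJMNX: children EX:{C,T}, FJMN:{G} ∪→ {C,G,T}; cost 1
[col 3] EX: children E:{C}, X:{G} ∪→ {C,G}; cost 1
[col 3] MN: children M:{G}, N:{G} ∩→ {G}; cost 0
[col 3] JMN: children J:{T}, MN:{G} ∪→ {G,T}; cost 1
[col 3] FJMN: children F:{T}, JMN:{G,T} ∩→ {T}; cost 0
[col 3] EFJMNX: children EX:{C,G}, FJMN:{T} ∪→ {C,G,T}; cost 1
[col 4] EX: children E:{A}, X:{A} ∩→ {A}; cost 0
[col 4] MN: children M:{C}, N:{C} ∩→ {C}; cost 0
[col 4] JMN: children J:{A}, MN:{C} ∪→ {A,C}; cost 1
[col 4] FJMN: children F:{C}, JMN:{A,C} ∩→ {C}; cost 0
[col 4] EFJMNX: children EX:{A}, FJMN:{C} ∪→ {A,C}; cost 1
per-site changes: [3, 3, 2, 3, 2]; total = 13

3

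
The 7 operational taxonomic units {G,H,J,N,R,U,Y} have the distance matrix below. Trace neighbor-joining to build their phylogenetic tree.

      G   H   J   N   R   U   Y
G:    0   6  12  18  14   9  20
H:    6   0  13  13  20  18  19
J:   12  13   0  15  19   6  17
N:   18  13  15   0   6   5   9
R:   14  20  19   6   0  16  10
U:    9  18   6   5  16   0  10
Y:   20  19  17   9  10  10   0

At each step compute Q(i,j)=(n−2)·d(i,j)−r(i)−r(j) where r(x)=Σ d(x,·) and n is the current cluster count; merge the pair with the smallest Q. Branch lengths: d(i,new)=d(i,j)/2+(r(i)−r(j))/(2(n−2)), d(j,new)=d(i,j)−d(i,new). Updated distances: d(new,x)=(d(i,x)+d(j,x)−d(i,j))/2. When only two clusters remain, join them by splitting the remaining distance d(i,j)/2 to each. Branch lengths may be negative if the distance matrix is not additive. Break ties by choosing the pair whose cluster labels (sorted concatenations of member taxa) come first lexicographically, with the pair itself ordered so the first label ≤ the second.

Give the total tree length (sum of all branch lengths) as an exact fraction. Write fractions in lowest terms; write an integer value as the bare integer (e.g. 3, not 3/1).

step 1: merge (G,H) at d=6, Q=-138; branch lengths G→2, H→4; new cluster GH
  updated: d(GH,J)=19/2, d(GH,N)=25/2, d(GH,R)=14, d(GH,U)=21/2, d(GH,Y)=33/2
step 2: merge (GH,J) at d=19/2, Q=-183/2; branch lengths GH→69/16, J→83/16; new cluster GHJ
  updated: d(GHJ,N)=9, d(GHJ,R)=47/4, d(GHJ,U)=7/2, d(GHJ,Y)=12
step 3: merge (GHJ,U) at d=7/2, Q=-241/4; branch lengths GHJ→49/24, U→35/24; new cluster GHJU
  updated: d(GHJU,N)=21/4, d(GHJU,R)=97/8, d(GHJU,Y)=37/4
step 4: merge (GHJU,N) at d=21/4, Q=-291/8; branch lengths GHJU→135/32, N→33/32; new cluster GHJNU
  updated: d(GHJNU,R)=103/16, d(GHJNU,Y)=13/2
step 5: merge (GHJNU,R) at d=103/16, Q=-367/16; branch lengths GHJNU→47/32, R→159/32; new cluster GHJNRU
  updated: d(GHJNRU,Y)=161/32
step 6: merge (GHJNRU,Y) at d=161/32; branch lengths GHJNRU→161/64, Y→161/64; new cluster GHJNRUY
final tree: ((((((G:2,H:4):69/16,J:83/16):49/24,U:35/24):135/32,N:33/32):47/32,R:159/32):161/64,Y:161/64)
total length: 1143/32

1143/32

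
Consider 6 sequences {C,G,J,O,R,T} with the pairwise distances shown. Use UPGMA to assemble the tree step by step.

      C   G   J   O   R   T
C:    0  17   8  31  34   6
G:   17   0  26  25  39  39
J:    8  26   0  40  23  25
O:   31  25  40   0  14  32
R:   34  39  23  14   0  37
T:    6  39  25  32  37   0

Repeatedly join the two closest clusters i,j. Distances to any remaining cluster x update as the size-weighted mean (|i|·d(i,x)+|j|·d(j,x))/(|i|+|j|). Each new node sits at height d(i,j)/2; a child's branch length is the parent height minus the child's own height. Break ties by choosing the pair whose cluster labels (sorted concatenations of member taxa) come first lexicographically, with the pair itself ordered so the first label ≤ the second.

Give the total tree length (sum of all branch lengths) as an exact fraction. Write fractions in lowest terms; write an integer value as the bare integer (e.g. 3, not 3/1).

1. join C+T (d=6) ⇒ CT; edges |C|=3, |T|=3
  updated: d(CT,G)=28, d(CT,J)=33/2, d(CT,O)=63/2, d(CT,R)=71/2
2. join O+R (d=14) ⇒ OR; edges |O|=7, |R|=7
  updated: d(CT,OR)=67/2, d(G,OR)=32, d(J,OR)=63/2
3. join CT+J (d=33/2) ⇒ CJT; edges |CT|=21/4, |J|=33/4
  updated: d(CJT,G)=82/3, d(CJT,OR)=197/6
4. join CJT+G (d=82/3) ⇒ CGJT; edges |CJT|=65/12, |G|=41/3
  updated: d(CGJT,OR)=261/8
5. join CGJT+OR (d=261/8) ⇒ CGJORT; edges |CGJT|=127/48, |OR|=149/16
final tree: ((((C:3,T:3):21/4,J:33/4):65/12,G:41/3):127/48,(O:7,R:7):149/16)
total length: 1549/24

1549/24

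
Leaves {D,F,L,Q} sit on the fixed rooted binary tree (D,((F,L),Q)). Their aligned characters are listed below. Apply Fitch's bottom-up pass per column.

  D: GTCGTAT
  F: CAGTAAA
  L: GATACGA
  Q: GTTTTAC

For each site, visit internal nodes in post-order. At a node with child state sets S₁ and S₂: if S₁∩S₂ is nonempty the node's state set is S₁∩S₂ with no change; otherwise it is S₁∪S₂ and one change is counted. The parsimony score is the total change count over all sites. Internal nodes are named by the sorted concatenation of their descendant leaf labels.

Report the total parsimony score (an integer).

11

FL@0: {C} ∪ {G} = {C,G} (union, +1)
FLQ@0: {C,G} ∩ {G} = {G} (intersection, +0)
DFLQ@0: {G} ∩ {G} = {G} (intersection, +0)
FL@1: {A} ∩ {A} = {A} (intersection, +0)
FLQ@1: {A} ∪ {T} = {A,T} (union, +1)
DFLQ@1: {T} ∩ {A,T} = {T} (intersection, +0)
FL@2: {G} ∪ {T} = {G,T} (union, +1)
FLQ@2: {G,T} ∩ {T} = {T} (intersection, +0)
DFLQ@2: {C} ∪ {T} = {C,T} (union, +1)
FL@3: {T} ∪ {A} = {A,T} (union, +1)
FLQ@3: {A,T} ∩ {T} = {T} (intersection, +0)
DFLQ@3: {G} ∪ {T} = {G,T} (union, +1)
FL@4: {A} ∪ {C} = {A,C} (union, +1)
FLQ@4: {A,C} ∪ {T} = {A,C,T} (union, +1)
DFLQ@4: {T} ∩ {A,C,T} = {T} (intersection, +0)
FL@5: {A} ∪ {G} = {A,G} (union, +1)
FLQ@5: {A,G} ∩ {A} = {A} (intersection, +0)
DFLQ@5: {A} ∩ {A} = {A} (intersection, +0)
FL@6: {A} ∩ {A} = {A} (intersection, +0)
FLQ@6: {A} ∪ {C} = {A,C} (union, +1)
DFLQ@6: {T} ∪ {A,C} = {A,C,T} (union, +1)
per-site changes: [1, 1, 2, 2, 2, 1, 2]; total = 11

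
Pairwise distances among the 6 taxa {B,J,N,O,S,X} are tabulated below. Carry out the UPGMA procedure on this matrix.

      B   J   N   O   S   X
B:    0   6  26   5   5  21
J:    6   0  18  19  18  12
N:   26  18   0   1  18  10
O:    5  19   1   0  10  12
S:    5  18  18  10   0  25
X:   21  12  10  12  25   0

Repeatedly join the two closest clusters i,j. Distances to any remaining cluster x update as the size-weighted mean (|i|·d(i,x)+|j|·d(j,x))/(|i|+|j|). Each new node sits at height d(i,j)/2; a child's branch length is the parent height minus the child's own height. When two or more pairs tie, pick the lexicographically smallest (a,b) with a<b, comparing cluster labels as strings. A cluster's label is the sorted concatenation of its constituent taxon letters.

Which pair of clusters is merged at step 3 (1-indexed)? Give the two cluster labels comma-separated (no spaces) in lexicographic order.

NO,X

1. join N+O (d=1) ⇒ NO; edges |N|=1/2, |O|=1/2
  updated: d(B,NO)=31/2, d(J,NO)=37/2, d(NO,S)=14, d(NO,X)=11
2. join B+S (d=5) ⇒ BS; edges |B|=5/2, |S|=5/2
  updated: d(BS,J)=12, d(BS,NO)=59/4, d(BS,X)=23
3. join NO+X (d=11) ⇒ NOX; edges |NO|=5, |X|=11/2
  updated: d(BS,NOX)=35/2, d(J,NOX)=49/3
4. join BS+J (d=12) ⇒ BJS; edges |BS|=7/2, |J|=6
  updated: d(BJS,NOX)=154/9
5. join BJS+NOX (d=154/9) ⇒ BJNOSX; edges |BJS|=23/9, |NOX|=55/18
final tree: (((B:5/2,S:5/2):7/2,J:6):23/9,((N:1/2,O:1/2):5,X:11/2):55/18)
total length: 569/18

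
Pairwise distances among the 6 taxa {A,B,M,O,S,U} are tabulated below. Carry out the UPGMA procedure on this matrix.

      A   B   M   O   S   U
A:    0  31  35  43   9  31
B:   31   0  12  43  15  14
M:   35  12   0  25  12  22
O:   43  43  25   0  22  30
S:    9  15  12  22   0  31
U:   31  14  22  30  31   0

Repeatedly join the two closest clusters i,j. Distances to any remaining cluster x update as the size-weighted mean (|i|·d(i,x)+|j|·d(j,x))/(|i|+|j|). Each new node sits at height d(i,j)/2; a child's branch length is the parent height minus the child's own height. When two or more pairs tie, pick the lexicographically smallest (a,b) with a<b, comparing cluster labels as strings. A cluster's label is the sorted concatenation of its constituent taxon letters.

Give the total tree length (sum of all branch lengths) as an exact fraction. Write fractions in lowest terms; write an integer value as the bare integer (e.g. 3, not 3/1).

step 1: merge (A,S) at d=9; branch lengths A→9/2, S→9/2; new cluster AS
  updated: d(AS,B)=23, d(AS,M)=47/2, d(AS,O)=65/2, d(AS,U)=31
step 2: merge (B,M) at d=12; branch lengths B→6, M→6; new cluster BM
  updated: d(AS,BM)=93/4, d(BM,O)=34, d(BM,U)=18
step 3: merge (BM,U) at d=18; branch lengths BM→3, U→9; new cluster BMU
  updated: d(AS,BMU)=155/6, d(BMU,O)=98/3
step 4: merge (AS,BMU) at d=155/6; branch lengths AS→101/12, BMU→47/12; new cluster ABMSU
  updated: d(ABMSU,O)=163/5
step 5: merge (ABMSU,O) at d=163/5; branch lengths ABMSU→203/60, O→163/10; new cluster ABMOSU
final tree: (((A:9/2,S:9/2):101/12,((B:6,M:6):3,U:9):47/12):203/60,O:163/10)
total length: 3901/60

3901/60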